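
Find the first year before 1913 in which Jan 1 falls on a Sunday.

Jan 1 advances by 2 weekdays after a leap year and by 1 after a common year.
1913: Jan 1 is Wednesday.
1912: Monday (leap)
1911: Sunday
1911 begins on a Sunday

1911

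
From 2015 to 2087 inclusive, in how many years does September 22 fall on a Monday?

Track September 22's weekday year by year (advancing +1, or +2 across a Feb 29):
  2015: Tue  2016: Thu (+2)  2017: Fri (+1)  2018: Sat (+1)  2019: Sun (+1)
  2020: Tue (+2)  2021: Wed (+1)  2022: Thu (+1)  2023: Fri (+1)  2024: Sun (+2)
  2025: Mon (+1) ✓  2026: Tue (+1)  2027: Wed (+1)  2028: Fri (+2)  … (45 more years) …
  2074: Sat (+1)  2075: Sun (+1)  2076: Tue (+2)  2077: Wed (+1)  2078: Thu (+1)
  2079: Fri (+1)  2080: Sun (+2)  2081: Mon (+1) ✓  2082: Tue (+1)  2083: Wed (+1)
  2084: Fri (+2)  2085: Sat (+1)  2086: Sun (+1)  2087: Mon (+1) ✓
Monday years: 2025, 2031, 2036, 2042, 2053, 2059, 2064, 2070, 2081, 2087 — 10 in total.

10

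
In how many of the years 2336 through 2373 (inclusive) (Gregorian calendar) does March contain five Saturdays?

15

March has 31 days; it has five Saturdays when Saturday falls among the first (month-length − 28) days — i.e. when March 1 is one of Saturday/Friday/Thursday.
March 1 by year: 2336:Sun 2337:Mon 2338:Tue 2339:Wed 2340:Fri✓ 2341:Sat✓ 2342:Sun 2343:Mon 2344:Wed 2345:Thu✓ 2346:Fri✓ 2347:Sat✓ 2348:Mon 2349:Tue 2350:Wed …(8 more)… 2359:Sun 2360:Tue 2361:Wed 2362:Thu✓ 2363:Fri✓ 2364:Sun 2365:Mon 2366:Tue 2367:Wed 2368:Fri✓ 2369:Sat✓ 2370:Sun 2371:Mon 2372:Wed 2373:Thu✓
Years with five Saturdays: 2340, 2341, 2345, 2346, 2347, 2351, 2352, 2356, 2357, 2358, 2362, 2363, 2368, 2369, 2373 → 15.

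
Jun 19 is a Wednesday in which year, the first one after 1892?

From one year to the next, a fixed date's weekday advances by 1, or by 2 when a Feb 29 lies between the two dates.
1892: June 19 is Sunday.
1893: Monday (+1)
1894: Tuesday (+1)
1895: Wednesday (+1)
Jun 19 falls on a Wednesday in 1895.

1895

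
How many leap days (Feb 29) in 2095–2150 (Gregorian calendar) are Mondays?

Leap years in 2095–2150: 13 of them.
Feb 29 weekday advances by 5 (mod 7) from one leap year to the next four years later (or differs when a century non-leap intervenes).
Leap-day weekdays: 2096:Wed 2104:Fri 2108:Wed 2112:Mon✓ 2116:Sat 2120:Thu 2124:Tue 2128:Sun 2132:Fri 2136:Wed 2140:Mon✓ 2144:Sat 2148:Thu
Monday: 2112, 2140 → 2.

2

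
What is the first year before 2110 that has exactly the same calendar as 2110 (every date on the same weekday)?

2098

Two years share a calendar iff Jan 1 falls on the same weekday and both are leap or both are common. 2110: Jan 1 is Wednesday, common year.
2109: Jan 1 Tuesday, common
2108: Jan 1 Sunday, leap
2107: Jan 1 Saturday, common
2106: Jan 1 Friday, common
2105: Jan 1 Thursday, common
2104: Jan 1 Tuesday, leap
2103: Jan 1 Monday, common
2102: Jan 1 Sunday, common
2101: Jan 1 Saturday, common
2100: Jan 1 Friday, common
2099: Jan 1 Thursday, common
2098: Jan 1 Wednesday, common
2098 matches on both conditions.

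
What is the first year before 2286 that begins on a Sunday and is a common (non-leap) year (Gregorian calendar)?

2282

Jan 1 advances by 2 weekdays after a leap year and by 1 after a common year.
2286: Jan 1 is Friday.
2285: Thursday
2284: Tuesday (leap)
2283: Monday
2282: Sunday
2282 begins on a Sunday and is a common year.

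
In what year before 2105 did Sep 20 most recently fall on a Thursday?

2103

From one year to the next, a fixed date's weekday advances by 1, or by 2 when a Feb 29 lies between the two dates.
2105: September 20 is Sunday.
2104: Saturday (−1)
2103: Thursday (−2)
Sep 20 falls on a Thursday in 2103.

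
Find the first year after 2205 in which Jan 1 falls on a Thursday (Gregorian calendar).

Jan 1 advances by 2 weekdays after a leap year and by 1 after a common year.
2205: Jan 1 is Tuesday.
2206: Wednesday
2207: Thursday
2207 begins on a Thursday

2207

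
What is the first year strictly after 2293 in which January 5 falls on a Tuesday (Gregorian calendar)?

From one year to the next, a fixed date's weekday advances by 1, or by 2 when a Feb 29 lies between the two dates.
2293: January 5 is Thursday.
2294: Friday (+1)
2295: Saturday (+1)
2296: Sunday (+1)
2297: Tuesday (+2)
January 5 falls on a Tuesday in 2297.

2297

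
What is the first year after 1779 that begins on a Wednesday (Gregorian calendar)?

Jan 1 advances by 2 weekdays after a leap year and by 1 after a common year.
1779: Jan 1 is Friday.
1780: Saturday (leap)
1781: Monday
1782: Tuesday
1783: Wednesday
1783 begins on a Wednesday

1783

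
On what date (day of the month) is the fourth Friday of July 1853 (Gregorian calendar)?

July 1, 1853 is a Friday, so the first Friday is the 1st.
The fourth Friday is 1 + 21 = 22.

22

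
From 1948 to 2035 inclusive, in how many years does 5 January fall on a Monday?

13

Track 5 January's weekday year by year (advancing +1, or +2 across a Feb 29):
  1948: Mon ✓  1949: Wed (+2)  1950: Thu (+1)  1951: Fri (+1)  1952: Sat (+1)
  1953: Mon (+2) ✓  1954: Tue (+1)  1955: Wed (+1)  1956: Thu (+1)  1957: Sat (+2)
  1958: Sun (+1)  1959: Mon (+1) ✓  1960: Tue (+1)  1961: Thu (+2)  … (60 more years) …
  2022: Wed (+1)  2023: Thu (+1)  2024: Fri (+1)  2025: Sun (+2)  2026: Mon (+1) ✓
  2027: Tue (+1)  2028: Wed (+1)  2029: Fri (+2)  2030: Sat (+1)  2031: Sun (+1)
  2032: Mon (+1) ✓  2033: Wed (+2)  2034: Thu (+1)  2035: Fri (+1)
Monday years: 1948, 1953, 1959, 1970, 1976, 1981, 1987, 1998, 2004, 2009, 2015, 2026, 2032 — 13 in total.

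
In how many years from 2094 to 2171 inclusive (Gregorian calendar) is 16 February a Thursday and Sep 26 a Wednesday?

4

Check each year's weekday for 16 February and Sep 26:
  2094: Tue/Sun  2095: Wed/Mon  2096: Thu/Wed ✓  2097: Sat/Thu  2098: Sun/Fri  2099: Mon/Sat  2100: Tue/Sun  2101: Wed/Mon  2102: Thu/Tue  2103: Fri/Wed  2104: Sat/Fri  2105: Mon/Sat  2106: Tue/Sun  2107: Wed/Mon  …(50 more)…  2158: Thu/Tue  2159: Fri/Wed  2160: Sat/Fri  2161: Mon/Sat  2162: Tue/Sun  2163: Wed/Mon  2164: Thu/Wed ✓  2165: Sat/Thu  2166: Sun/Fri  2167: Mon/Sat  2168: Tue/Mon  2169: Thu/Tue  2170: Fri/Wed  2171: Sat/Thu
Both conditions hold in: 2096, 2108, 2136, 2164 — 4.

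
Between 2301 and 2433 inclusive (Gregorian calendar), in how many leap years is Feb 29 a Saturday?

5

Leap years in 2301–2433: 33 of them.
Feb 29 weekday advances by 5 (mod 7) from one leap year to the next four years later (or differs when a century non-leap intervenes).
Leap-day weekdays: 2304:Mon 2308:Sat✓ 2312:Thu 2316:Tue 2320:Sun 2324:Fri 2328:Wed 2332:Mon 2336:Sat✓ 2340:Thu 2344:Tue 2348:Sun 2352:Fri …(7 more)… 2384:Wed 2388:Mon 2392:Sat✓ 2396:Thu 2400:Tue 2404:Sun 2408:Fri 2412:Wed 2416:Mon 2420:Sat✓ 2424:Thu 2428:Tue 2432:Sun
Saturday: 2308, 2336, 2364, 2392, 2420 → 5.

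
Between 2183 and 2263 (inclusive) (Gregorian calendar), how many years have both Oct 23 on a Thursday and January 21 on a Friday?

Check each year's weekday for Oct 23 and January 21:
  2183: Thu/Tue  2184: Sat/Wed  2185: Sun/Fri  2186: Mon/Sat  2187: Tue/Sun  2188: Thu/Mon  2189: Fri/Wed  2190: Sat/Thu  2191: Sun/Fri  2192: Tue/Sat  2193: Wed/Mon  2194: Thu/Tue  2195: Fri/Wed  2196: Sun/Thu  …(53 more)…  2250: Wed/Mon  2251: Thu/Tue  2252: Sat/Wed  2253: Sun/Fri  2254: Mon/Sat  2255: Tue/Sun  2256: Thu/Mon  2257: Fri/Wed  2258: Sat/Thu  2259: Sun/Fri  2260: Tue/Sat  2261: Wed/Mon  2262: Thu/Tue  2263: Fri/Wed
Both conditions hold in: no year — 0.

0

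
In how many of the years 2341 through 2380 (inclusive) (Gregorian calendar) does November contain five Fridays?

November has 30 days; it has five Fridays when Friday falls among the first (month-length − 28) days — i.e. when November 1 is one of Friday/Thursday.
November 1 by year: 2341:Sat 2342:Sun 2343:Mon 2344:Wed 2345:Thu✓ 2346:Fri✓ 2347:Sat 2348:Mon 2349:Tue 2350:Wed 2351:Thu✓ 2352:Sat 2353:Sun 2354:Mon 2355:Tue …(10 more)… 2366:Tue 2367:Wed 2368:Fri✓ 2369:Sat 2370:Sun 2371:Mon 2372:Wed 2373:Thu✓ 2374:Fri✓ 2375:Sat 2376:Mon 2377:Tue 2378:Wed 2379:Thu✓ 2380:Sat
Years with five Fridays: 2345, 2346, 2351, 2356, 2357, 2362, 2363, 2368, 2373, 2374, 2379 → 11.

11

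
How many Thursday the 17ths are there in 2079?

Check the 17th of each month of 2079: Jan 17: Tue, Feb 17: Fri, Mar 17: Fri, Apr 17: Mon, May 17: Wed, Jun 17: Sat, Jul 17: Mon, Aug 17: Thu, Sep 17: Sun, Oct 17: Tue, Nov 17: Fri, Dec 17: Sun.
Thursday occurs in August — 1 month.

1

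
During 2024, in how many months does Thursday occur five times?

A month of length L has five Thursdays iff its first Thursday is on day ≤ L−28 (so day 1–3 in a 31-day month, 1–2 in a 30-day month, day 1 in a leap February).
Checking each month of 2024: Jan starts Mon (31d); Feb starts Thu (29d) ✓; Mar starts Fri (31d); Apr starts Mon (30d); May starts Wed (31d) ✓; Jun starts Sat (30d); Jul starts Mon (31d); Aug starts Thu (31d) ✓; Sep starts Sun (30d); Oct starts Tue (31d) ✓; Nov starts Fri (30d); Dec starts Sun (31d).
Five-Thursday months: February, May, August, October → 4.

4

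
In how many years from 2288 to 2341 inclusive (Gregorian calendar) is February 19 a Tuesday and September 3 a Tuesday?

7

Check each year's weekday for February 19 and September 3:
  2288: Sun/Mon  2289: Tue/Tue ✓  2290: Wed/Wed  2291: Thu/Thu  2292: Fri/Sat  2293: Sun/Sun  2294: Mon/Mon  2295: Tue/Tue ✓  2296: Wed/Thu  2297: Fri/Fri  2298: Sat/Sat  2299: Sun/Sun  2300: Mon/Mon  2301: Tue/Tue ✓  …(26 more)…  2328: Sun/Mon  2329: Tue/Tue ✓  2330: Wed/Wed  2331: Thu/Thu  2332: Fri/Sat  2333: Sun/Sun  2334: Mon/Mon  2335: Tue/Tue ✓  2336: Wed/Thu  2337: Fri/Fri  2338: Sat/Sat  2339: Sun/Sun  2340: Mon/Tue  2341: Wed/Wed
Both conditions hold in: 2289, 2295, 2301, 2307, 2318, 2329, 2335 — 7.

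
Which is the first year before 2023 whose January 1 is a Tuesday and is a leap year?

Jan 1 advances by 2 weekdays after a leap year and by 1 after a common year.
2023: Jan 1 is Sunday.
2022: Saturday
2021: Friday
2020: Wednesday (leap)
2019: Tuesday
2018: Monday
2017: Sunday
2016: Friday (leap)
2015: Thursday
2014: Wednesday
2013: Tuesday
2012: Sunday (leap)
2011: Saturday
2010: Friday
2009: Thursday
2008: Tuesday (leap)
2008 begins on a Tuesday and is a leap year.

2008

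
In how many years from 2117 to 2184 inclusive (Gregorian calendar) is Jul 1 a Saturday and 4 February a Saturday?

Check each year's weekday for Jul 1 and 4 February:
  2117: Thu/Thu  2118: Fri/Fri  2119: Sat/Sat ✓  2120: Mon/Sun  2121: Tue/Tue  2122: Wed/Wed  2123: Thu/Thu  2124: Sat/Fri  2125: Sun/Sun  2126: Mon/Mon  2127: Tue/Tue  2128: Thu/Wed  2129: Fri/Fri  2130: Sat/Sat ✓  …(40 more)…  2171: Mon/Mon  2172: Wed/Tue  2173: Thu/Thu  2174: Fri/Fri  2175: Sat/Sat ✓  2176: Mon/Sun  2177: Tue/Tue  2178: Wed/Wed  2179: Thu/Thu  2180: Sat/Fri  2181: Sun/Sun  2182: Mon/Mon  2183: Tue/Tue  2184: Thu/Wed
Both conditions hold in: 2119, 2130, 2141, 2147, 2158, 2169, 2175 — 7.

7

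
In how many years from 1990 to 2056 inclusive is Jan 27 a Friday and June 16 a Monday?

Check each year's weekday for Jan 27 and June 16:
  1990: Sat/Sat  1991: Sun/Sun  1992: Mon/Tue  1993: Wed/Wed  1994: Thu/Thu  1995: Fri/Fri  1996: Sat/Sun  1997: Mon/Mon  1998: Tue/Tue  1999: Wed/Wed  2000: Thu/Fri  2001: Sat/Sat  2002: Sun/Sun  2003: Mon/Mon  …(39 more)…  2043: Tue/Tue  2044: Wed/Thu  2045: Fri/Fri  2046: Sat/Sat  2047: Sun/Sun  2048: Mon/Tue  2049: Wed/Wed  2050: Thu/Thu  2051: Fri/Fri  2052: Sat/Sun  2053: Mon/Mon  2054: Tue/Tue  2055: Wed/Wed  2056: Thu/Fri
Both conditions hold in: no year — 0.

0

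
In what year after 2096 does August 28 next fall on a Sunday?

From one year to the next, a fixed date's weekday advances by 1, or by 2 when a Feb 29 lies between the two dates.
2096: August 28 is Tuesday.
2097: Wednesday (+1)
2098: Thursday (+1)
2099: Friday (+1)
2100: Saturday (+1)
2101: Sunday (+1)
August 28 falls on a Sunday in 2101.

2101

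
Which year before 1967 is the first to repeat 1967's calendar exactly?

Two years share a calendar iff Jan 1 falls on the same weekday and both are leap or both are common. 1967: Jan 1 is Sunday, common year.
1966: Jan 1 Saturday, common
1965: Jan 1 Friday, common
1964: Jan 1 Wednesday, leap
1963: Jan 1 Tuesday, common
1962: Jan 1 Monday, common
1961: Jan 1 Sunday, common
1961 matches on both conditions.

1961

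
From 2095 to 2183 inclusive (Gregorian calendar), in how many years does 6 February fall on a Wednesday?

Track 6 February's weekday year by year (advancing +1, or +2 across a Feb 29):
  2095: Sun  2096: Mon (+1)  2097: Wed (+2) ✓  2098: Thu (+1)  2099: Fri (+1)
  2100: Sat (+1)  2101: Sun (+1)  2102: Mon (+1)  2103: Tue (+1)  2104: Wed (+1) ✓
  2105: Fri (+2)  2106: Sat (+1)  2107: Sun (+1)  2108: Mon (+1)  … (61 more years) …
  2170: Tue (+1)  2171: Wed (+1) ✓  2172: Thu (+1)  2173: Sat (+2)  2174: Sun (+1)
  2175: Mon (+1)  2176: Tue (+1)  2177: Thu (+2)  2178: Fri (+1)  2179: Sat (+1)
  2180: Sun (+1)  2181: Tue (+2)  2182: Wed (+1) ✓  2183: Thu (+1)
Wednesday years: 2097, 2104, 2109, 2115, 2126, 2132, 2137, 2143, 2154, 2160, 2165, 2171, 2182 — 13 in total.

13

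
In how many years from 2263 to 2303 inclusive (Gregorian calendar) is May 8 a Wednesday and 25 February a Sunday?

1

Check each year's weekday for May 8 and 25 February:
  2263: Fri/Wed  2264: Sun/Thu  2265: Mon/Sat  2266: Tue/Sun  2267: Wed/Mon  2268: Fri/Tue  2269: Sat/Thu  2270: Sun/Fri  2271: Mon/Sat  2272: Wed/Sun ✓  2273: Thu/Tue  2274: Fri/Wed  2275: Sat/Thu  2276: Mon/Fri  …(13 more)…  2290: Thu/Tue  2291: Fri/Wed  2292: Sun/Thu  2293: Mon/Sat  2294: Tue/Sun  2295: Wed/Mon  2296: Fri/Tue  2297: Sat/Thu  2298: Sun/Fri  2299: Mon/Sat  2300: Tue/Sun  2301: Wed/Mon  2302: Thu/Tue  2303: Fri/Wed
Both conditions hold in: 2272 — 1.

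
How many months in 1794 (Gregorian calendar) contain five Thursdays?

A month of length L has five Thursdays iff its first Thursday is on day ≤ L−28 (so day 1–3 in a 31-day month, 1–2 in a 30-day month, day 1 in a leap February).
Checking each month of 1794: Jan starts Wed (31d) ✓; Feb starts Sat (28d); Mar starts Sat (31d); Apr starts Tue (30d); May starts Thu (31d) ✓; Jun starts Sun (30d); Jul starts Tue (31d) ✓; Aug starts Fri (31d); Sep starts Mon (30d); Oct starts Wed (31d) ✓; Nov starts Sat (30d); Dec starts Mon (31d).
Five-Thursday months: January, May, July, October → 4.

4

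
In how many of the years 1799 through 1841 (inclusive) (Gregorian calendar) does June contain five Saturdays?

June has 30 days; it has five Saturdays when Saturday falls among the first (month-length − 28) days — i.e. when June 1 is one of Saturday/Friday.
June 1 by year: 1799:Sat✓ 1800:Sun 1801:Mon 1802:Tue 1803:Wed 1804:Fri✓ 1805:Sat✓ 1806:Sun 1807:Mon 1808:Wed 1809:Thu 1810:Fri✓ 1811:Sat✓ 1812:Mon 1813:Tue …(13 more)… 1827:Fri✓ 1828:Sun 1829:Mon 1830:Tue 1831:Wed 1832:Fri✓ 1833:Sat✓ 1834:Sun 1835:Mon 1836:Wed 1837:Thu 1838:Fri✓ 1839:Sat✓ 1840:Mon 1841:Tue
Years with five Saturdays: 1799, 1804, 1805, 1810, 1811, 1816, 1821, 1822, 1827, 1832, 1833, 1838, 1839 → 13.

13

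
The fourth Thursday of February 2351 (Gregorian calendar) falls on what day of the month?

22

February 1, 2351 is a Thursday, so the first Thursday is the 1st.
The fourth Thursday is 1 + 21 = 22.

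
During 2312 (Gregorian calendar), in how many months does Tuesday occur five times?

A month of length L has five Tuesdays iff its first Tuesday is on day ≤ L−28 (so day 1–3 in a 31-day month, 1–2 in a 30-day month, day 1 in a leap February).
Checking each month of 2312: Jan starts Mon (31d) ✓; Feb starts Thu (29d); Mar starts Fri (31d); Apr starts Mon (30d) ✓; May starts Wed (31d); Jun starts Sat (30d); Jul starts Mon (31d) ✓; Aug starts Thu (31d); Sep starts Sun (30d); Oct starts Tue (31d) ✓; Nov starts Fri (30d); Dec starts Sun (31d) ✓.
Five-Tuesday months: January, April, July, October, December → 5.

5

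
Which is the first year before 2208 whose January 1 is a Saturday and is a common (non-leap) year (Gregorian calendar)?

2203

Jan 1 advances by 2 weekdays after a leap year and by 1 after a common year.
2208: Jan 1 is Friday (leap).
2207: Thursday
2206: Wednesday
2205: Tuesday
2204: Sunday (leap)
2203: Saturday
2203 begins on a Saturday and is a common year.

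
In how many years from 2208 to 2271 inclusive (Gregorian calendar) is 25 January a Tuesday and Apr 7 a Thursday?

Check each year's weekday for 25 January and Apr 7:
  2208: Mon/Thu  2209: Wed/Fri  2210: Thu/Sat  2211: Fri/Sun  2212: Sat/Tue  2213: Mon/Wed  2214: Tue/Thu ✓  2215: Wed/Fri  2216: Thu/Sun  2217: Sat/Mon  2218: Sun/Tue  2219: Mon/Wed  2220: Tue/Fri  2221: Thu/Sat  …(36 more)…  2258: Mon/Wed  2259: Tue/Thu ✓  2260: Wed/Sat  2261: Fri/Sun  2262: Sat/Mon  2263: Sun/Tue  2264: Mon/Thu  2265: Wed/Fri  2266: Thu/Sat  2267: Fri/Sun  2268: Sat/Tue  2269: Mon/Wed  2270: Tue/Thu ✓  2271: Wed/Fri
Both conditions hold in: 2214, 2225, 2231, 2242, 2253, 2259, 2270 — 7.

7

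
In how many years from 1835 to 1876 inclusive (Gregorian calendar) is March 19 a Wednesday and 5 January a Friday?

0

Check each year's weekday for March 19 and 5 January:
  1835: Thu/Mon  1836: Sat/Tue  1837: Sun/Thu  1838: Mon/Fri  1839: Tue/Sat  1840: Thu/Sun  1841: Fri/Tue  1842: Sat/Wed  1843: Sun/Thu  1844: Tue/Fri  1845: Wed/Sun  1846: Thu/Mon  1847: Fri/Tue  1848: Sun/Wed  …(14 more)…  1863: Thu/Mon  1864: Sat/Tue  1865: Sun/Thu  1866: Mon/Fri  1867: Tue/Sat  1868: Thu/Sun  1869: Fri/Tue  1870: Sat/Wed  1871: Sun/Thu  1872: Tue/Fri  1873: Wed/Sun  1874: Thu/Mon  1875: Fri/Tue  1876: Sun/Wed
Both conditions hold in: no year — 0.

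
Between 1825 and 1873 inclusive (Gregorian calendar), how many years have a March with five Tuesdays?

March has 31 days; it has five Tuesdays when Tuesday falls among the first (month-length − 28) days — i.e. when March 1 is one of Tuesday/Monday/Sunday.
March 1 by year: 1825:Tue✓ 1826:Wed 1827:Thu 1828:Sat 1829:Sun✓ 1830:Mon✓ 1831:Tue✓ 1832:Thu 1833:Fri 1834:Sat 1835:Sun✓ 1836:Tue✓ 1837:Wed 1838:Thu 1839:Fri …(19 more)… 1859:Tue✓ 1860:Thu 1861:Fri 1862:Sat 1863:Sun✓ 1864:Tue✓ 1865:Wed 1866:Thu 1867:Fri 1868:Sun✓ 1869:Mon✓ 1870:Tue✓ 1871:Wed 1872:Fri 1873:Sat
Years with five Tuesdays: 1825, 1829, 1830, 1831, 1835, 1836, 1840, 1841, 1842, 1846, 1847, 1852, 1853, 1857, 1858, 1859, 1863, 1864, 1868, 1869, 1870 → 21.

21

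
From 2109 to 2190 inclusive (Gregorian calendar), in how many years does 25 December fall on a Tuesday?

11

Track 25 December's weekday year by year (advancing +1, or +2 across a Feb 29):
  2109: Wed  2110: Thu (+1)  2111: Fri (+1)  2112: Sun (+2)  2113: Mon (+1)
  2114: Tue (+1) ✓  2115: Wed (+1)  2116: Fri (+2)  2117: Sat (+1)  2118: Sun (+1)
  2119: Mon (+1)  2120: Wed (+2)  2121: Thu (+1)  2122: Fri (+1)  … (54 more years) …
  2177: Thu (+1)  2178: Fri (+1)  2179: Sat (+1)  2180: Mon (+2)  2181: Tue (+1) ✓
  2182: Wed (+1)  2183: Thu (+1)  2184: Sat (+2)  2185: Sun (+1)  2186: Mon (+1)
  2187: Tue (+1) ✓  2188: Thu (+2)  2189: Fri (+1)  2190: Sat (+1)
Tuesday years: 2114, 2125, 2131, 2136, 2142, 2153, 2159, 2164, 2170, 2181, 2187 — 11 in total.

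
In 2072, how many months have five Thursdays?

4

A month of length L has five Thursdays iff its first Thursday is on day ≤ L−28 (so day 1–3 in a 31-day month, 1–2 in a 30-day month, day 1 in a leap February).
Checking each month of 2072: Jan starts Fri (31d); Feb starts Mon (29d); Mar starts Tue (31d) ✓; Apr starts Fri (30d); May starts Sun (31d); Jun starts Wed (30d) ✓; Jul starts Fri (31d); Aug starts Mon (31d); Sep starts Thu (30d) ✓; Oct starts Sat (31d); Nov starts Tue (30d); Dec starts Thu (31d) ✓.
Five-Thursday months: March, June, September, December → 4.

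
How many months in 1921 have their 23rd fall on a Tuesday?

1

Check the 23rd of each month of 1921: Jan 23: Sun, Feb 23: Wed, Mar 23: Wed, Apr 23: Sat, May 23: Mon, Jun 23: Thu, Jul 23: Sat, Aug 23: Tue, Sep 23: Fri, Oct 23: Sun, Nov 23: Wed, Dec 23: Fri.
Tuesday occurs in August — 1 month.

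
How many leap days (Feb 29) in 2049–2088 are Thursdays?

2

Leap years in 2049–2088: 10 of them.
Feb 29 weekday advances by 5 (mod 7) from one leap year to the next four years later (or differs when a century non-leap intervenes).
Leap-day weekdays: 2052:Thu✓ 2056:Tue 2060:Sun 2064:Fri 2068:Wed 2072:Mon 2076:Sat 2080:Thu✓ 2084:Tue 2088:Sun
Thursday: 2052, 2080 → 2.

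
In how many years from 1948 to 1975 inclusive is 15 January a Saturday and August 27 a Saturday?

3

Check each year's weekday for 15 January and August 27:
  1948: Thu/Fri  1949: Sat/Sat ✓  1950: Sun/Sun  1951: Mon/Mon  1952: Tue/Wed  1953: Thu/Thu  1954: Fri/Fri  1955: Sat/Sat ✓  1956: Sun/Mon  1957: Tue/Tue  1958: Wed/Wed  1959: Thu/Thu  1960: Fri/Sat  1961: Sun/Sun  1962: Mon/Mon  1963: Tue/Tue  1964: Wed/Thu  1965: Fri/Fri  1966: Sat/Sat ✓  1967: Sun/Sun  1968: Mon/Tue  1969: Wed/Wed  1970: Thu/Thu  1971: Fri/Fri  1972: Sat/Sun  1973: Mon/Mon  1974: Tue/Tue  1975: Wed/Wed
Both conditions hold in: 1949, 1955, 1966 — 3.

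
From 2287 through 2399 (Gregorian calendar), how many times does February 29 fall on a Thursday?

Leap years in 2287–2399: 27 of them.
Feb 29 weekday advances by 5 (mod 7) from one leap year to the next four years later (or differs when a century non-leap intervenes).
Leap-day weekdays: 2288:Wed 2292:Mon 2296:Sat 2304:Mon 2308:Sat 2312:Thu✓ 2316:Tue 2320:Sun 2324:Fri 2328:Wed 2332:Mon 2336:Sat 2340:Thu✓ 2344:Tue 2348:Sun 2352:Fri 2356:Wed 2360:Mon 2364:Sat 2368:Thu✓ 2372:Tue 2376:Sun 2380:Fri 2384:Wed 2388:Mon 2392:Sat 2396:Thu✓
Thursday: 2312, 2340, 2368, 2396 → 4.

4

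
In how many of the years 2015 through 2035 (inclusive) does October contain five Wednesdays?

October has 31 days; it has five Wednesdays when Wednesday falls among the first (month-length − 28) days — i.e. when October 1 is one of Wednesday/Tuesday/Monday.
October 1 by year: 2015:Thu 2016:Sat 2017:Sun 2018:Mon✓ 2019:Tue✓ 2020:Thu 2021:Fri 2022:Sat 2023:Sun 2024:Tue✓ 2025:Wed✓ 2026:Thu 2027:Fri 2028:Sun 2029:Mon✓ 2030:Tue✓ 2031:Wed✓ 2032:Fri 2033:Sat 2034:Sun 2035:Mon✓
Years with five Wednesdays: 2018, 2019, 2024, 2025, 2029, 2030, 2031, 2035 → 8.

8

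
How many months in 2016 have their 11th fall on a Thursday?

2

Check the 11th of each month of 2016: Jan 11: Mon, Feb 11: Thu, Mar 11: Fri, Apr 11: Mon, May 11: Wed, Jun 11: Sat, Jul 11: Mon, Aug 11: Thu, Sep 11: Sun, Oct 11: Tue, Nov 11: Fri, Dec 11: Sun.
Thursday occurs in February, August — 2 months.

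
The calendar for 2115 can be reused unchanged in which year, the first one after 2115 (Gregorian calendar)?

2126

Two years share a calendar iff Jan 1 falls on the same weekday and both are leap or both are common. 2115: Jan 1 is Tuesday, common year.
2116: Jan 1 Wednesday, leap
2117: Jan 1 Friday, common
2118: Jan 1 Saturday, common
2119: Jan 1 Sunday, common
2120: Jan 1 Monday, leap
2121: Jan 1 Wednesday, common
2122: Jan 1 Thursday, common
2123: Jan 1 Friday, common
2124: Jan 1 Saturday, leap
2125: Jan 1 Monday, common
2126: Jan 1 Tuesday, common
2126 matches on both conditions.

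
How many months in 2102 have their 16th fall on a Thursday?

3

Check the 16th of each month of 2102: Jan 16: Mon, Feb 16: Thu, Mar 16: Thu, Apr 16: Sun, May 16: Tue, Jun 16: Fri, Jul 16: Sun, Aug 16: Wed, Sep 16: Sat, Oct 16: Mon, Nov 16: Thu, Dec 16: Sat.
Thursday occurs in February, March, November — 3 months.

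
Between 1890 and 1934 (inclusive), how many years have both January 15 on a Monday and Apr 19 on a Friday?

1

Check each year's weekday for January 15 and Apr 19:
  1890: Wed/Sat  1891: Thu/Sun  1892: Fri/Tue  1893: Sun/Wed  1894: Mon/Thu  1895: Tue/Fri  1896: Wed/Sun  1897: Fri/Mon  1898: Sat/Tue  1899: Sun/Wed  1900: Mon/Thu  1901: Tue/Fri  1902: Wed/Sat  1903: Thu/Sun  …(17 more)…  1921: Sat/Tue  1922: Sun/Wed  1923: Mon/Thu  1924: Tue/Sat  1925: Thu/Sun  1926: Fri/Mon  1927: Sat/Tue  1928: Sun/Thu  1929: Tue/Fri  1930: Wed/Sat  1931: Thu/Sun  1932: Fri/Tue  1933: Sun/Wed  1934: Mon/Thu
Both conditions hold in: 1912 — 1.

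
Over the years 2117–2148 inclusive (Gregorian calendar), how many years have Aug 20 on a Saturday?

Track Aug 20's weekday year by year (advancing +1, or +2 across a Feb 29):
  2117: Fri  2118: Sat (+1) ✓  2119: Sun (+1)  2120: Tue (+2)  2121: Wed (+1)
  2122: Thu (+1)  2123: Fri (+1)  2124: Sun (+2)  2125: Mon (+1)  2126: Tue (+1)
  2127: Wed (+1)  2128: Fri (+2)  2129: Sat (+1) ✓  2130: Sun (+1)  … (4 more years) …
  2135: Sat (+1) ✓  2136: Mon (+2)  2137: Tue (+1)  2138: Wed (+1)  2139: Thu (+1)
  2140: Sat (+2) ✓  2141: Sun (+1)  2142: Mon (+1)  2143: Tue (+1)  2144: Thu (+2)
  2145: Fri (+1)  2146: Sat (+1) ✓  2147: Sun (+1)  2148: Tue (+2)
Saturday years: 2118, 2129, 2135, 2140, 2146 — 5 in total.

5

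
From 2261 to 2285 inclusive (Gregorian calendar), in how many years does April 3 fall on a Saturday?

Track April 3's weekday year by year (advancing +1, or +2 across a Feb 29):
  2261: Wed  2262: Thu (+1)  2263: Fri (+1)  2264: Sun (+2)  2265: Mon (+1)
  2266: Tue (+1)  2267: Wed (+1)  2268: Fri (+2)  2269: Sat (+1) ✓  2270: Sun (+1)
  2271: Mon (+1)  2272: Wed (+2)  2273: Thu (+1)  2274: Fri (+1)  2275: Sat (+1) ✓
  2276: Mon (+2)  2277: Tue (+1)  2278: Wed (+1)  2279: Thu (+1)  2280: Sat (+2) ✓
  2281: Sun (+1)  2282: Mon (+1)  2283: Tue (+1)  2284: Thu (+2)  2285: Fri (+1)
Saturday years: 2269, 2275, 2280 — 3 in total.

3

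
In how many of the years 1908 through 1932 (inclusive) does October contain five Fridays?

October has 31 days; it has five Fridays when Friday falls among the first (month-length − 28) days — i.e. when October 1 is one of Friday/Thursday/Wednesday.
October 1 by year: 1908:Thu✓ 1909:Fri✓ 1910:Sat 1911:Sun 1912:Tue 1913:Wed✓ 1914:Thu✓ 1915:Fri✓ 1916:Sun 1917:Mon 1918:Tue 1919:Wed✓ 1920:Fri✓ 1921:Sat 1922:Sun 1923:Mon 1924:Wed✓ 1925:Thu✓ 1926:Fri✓ 1927:Sat 1928:Mon 1929:Tue 1930:Wed✓ 1931:Thu✓ 1932:Sat
Years with five Fridays: 1908, 1909, 1913, 1914, 1915, 1919, 1920, 1924, 1925, 1926, 1930, 1931 → 12.

12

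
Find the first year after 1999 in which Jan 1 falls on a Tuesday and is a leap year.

Jan 1 advances by 2 weekdays after a leap year and by 1 after a common year.
1999: Jan 1 is Friday.
2000: Saturday (leap)
2001: Monday
2002: Tuesday
2003: Wednesday
2004: Thursday (leap)
2005: Saturday
2006: Sunday
2007: Monday
2008: Tuesday (leap)
2008 begins on a Tuesday and is a leap year.

2008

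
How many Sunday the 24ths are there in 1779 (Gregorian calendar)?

2

Check the 24th of each month of 1779: Jan 24: Sun, Feb 24: Wed, Mar 24: Wed, Apr 24: Sat, May 24: Mon, Jun 24: Thu, Jul 24: Sat, Aug 24: Tue, Sep 24: Fri, Oct 24: Sun, Nov 24: Wed, Dec 24: Fri.
Sunday occurs in January, October — 2 months.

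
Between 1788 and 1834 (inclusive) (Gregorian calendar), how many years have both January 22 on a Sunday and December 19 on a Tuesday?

4

Check each year's weekday for January 22 and December 19:
  1788: Tue/Fri  1789: Thu/Sat  1790: Fri/Sun  1791: Sat/Mon  1792: Sun/Wed  1793: Tue/Thu  1794: Wed/Fri  1795: Thu/Sat  1796: Fri/Mon  1797: Sun/Tue ✓  1798: Mon/Wed  1799: Tue/Thu  1800: Wed/Fri  1801: Thu/Sat  …(19 more)…  1821: Mon/Wed  1822: Tue/Thu  1823: Wed/Fri  1824: Thu/Sun  1825: Sat/Mon  1826: Sun/Tue ✓  1827: Mon/Wed  1828: Tue/Fri  1829: Thu/Sat  1830: Fri/Sun  1831: Sat/Mon  1832: Sun/Wed  1833: Tue/Thu  1834: Wed/Fri
Both conditions hold in: 1797, 1809, 1815, 1826 — 4.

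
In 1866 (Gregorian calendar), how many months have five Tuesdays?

4

A month of length L has five Tuesdays iff its first Tuesday is on day ≤ L−28 (so day 1–3 in a 31-day month, 1–2 in a 30-day month, day 1 in a leap February).
Checking each month of 1866: Jan starts Mon (31d) ✓; Feb starts Thu (28d); Mar starts Thu (31d); Apr starts Sun (30d); May starts Tue (31d) ✓; Jun starts Fri (30d); Jul starts Sun (31d) ✓; Aug starts Wed (31d); Sep starts Sat (30d); Oct starts Mon (31d) ✓; Nov starts Thu (30d); Dec starts Sat (31d).
Five-Tuesday months: January, May, July, October → 4.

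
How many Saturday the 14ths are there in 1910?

1

Check the 14th of each month of 1910: Jan 14: Fri, Feb 14: Mon, Mar 14: Mon, Apr 14: Thu, May 14: Sat, Jun 14: Tue, Jul 14: Thu, Aug 14: Sun, Sep 14: Wed, Oct 14: Fri, Nov 14: Mon, Dec 14: Wed.
Saturday occurs in May — 1 month.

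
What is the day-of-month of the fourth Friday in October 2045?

27

October 1, 2045 is a Sunday, so the first Friday is the 6th.
The fourth Friday is 6 + 21 = 27.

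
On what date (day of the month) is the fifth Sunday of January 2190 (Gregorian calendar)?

January 1, 2190 is a Friday, so the first Sunday is the 3rd.
The fifth Sunday is 3 + 28 = 31.

31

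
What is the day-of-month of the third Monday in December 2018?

17

December 1, 2018 is a Saturday, so the first Monday is the 3rd.
The third Monday is 3 + 14 = 17.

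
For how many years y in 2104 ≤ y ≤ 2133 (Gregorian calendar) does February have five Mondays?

1

February has 28 days (29 in leap years); it has five Mondays when Monday falls among the first (month-length − 28) days — i.e. when February 1 is Monday in a leap year (never in a common year).
February 1 by year: 2104:Fri 2105:Sun 2106:Mon 2107:Tue 2108:Wed 2109:Fri 2110:Sat 2111:Sun 2112:Mon✓ 2113:Wed 2114:Thu 2115:Fri 2116:Sat 2117:Mon 2118:Tue 2119:Wed 2120:Thu 2121:Sat 2122:Sun 2123:Mon 2124:Tue 2125:Thu 2126:Fri 2127:Sat 2128:Sun 2129:Tue 2130:Wed 2131:Thu 2132:Fri 2133:Sun
Years with five Mondays: 2112 → 1.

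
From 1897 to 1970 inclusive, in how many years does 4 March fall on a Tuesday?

10

Track 4 March's weekday year by year (advancing +1, or +2 across a Feb 29):
  1897: Thu  1898: Fri (+1)  1899: Sat (+1)  1900: Sun (+1)  1901: Mon (+1)
  1902: Tue (+1) ✓  1903: Wed (+1)  1904: Fri (+2)  1905: Sat (+1)  1906: Sun (+1)
  1907: Mon (+1)  1908: Wed (+2)  1909: Thu (+1)  1910: Fri (+1)  … (46 more years) …
  1957: Mon (+1)  1958: Tue (+1) ✓  1959: Wed (+1)  1960: Fri (+2)  1961: Sat (+1)
  1962: Sun (+1)  1963: Mon (+1)  1964: Wed (+2)  1965: Thu (+1)  1966: Fri (+1)
  1967: Sat (+1)  1968: Mon (+2)  1969: Tue (+1) ✓  1970: Wed (+1)
Tuesday years: 1902, 1913, 1919, 1924, 1930, 1941, 1947, 1952, 1958, 1969 — 10 in total.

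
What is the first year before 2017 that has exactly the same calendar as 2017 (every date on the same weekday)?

2006

Two years share a calendar iff Jan 1 falls on the same weekday and both are leap or both are common. 2017: Jan 1 is Sunday, common year.
2016: Jan 1 Friday, leap
2015: Jan 1 Thursday, common
2014: Jan 1 Wednesday, common
2013: Jan 1 Tuesday, common
2012: Jan 1 Sunday, leap
2011: Jan 1 Saturday, common
2010: Jan 1 Friday, common
2009: Jan 1 Thursday, common
2008: Jan 1 Tuesday, leap
2007: Jan 1 Monday, common
2006: Jan 1 Sunday, common
2006 matches on both conditions.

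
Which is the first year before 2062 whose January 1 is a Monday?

2057

Jan 1 advances by 2 weekdays after a leap year and by 1 after a common year.
2062: Jan 1 is Sunday.
2061: Saturday
2060: Thursday (leap)
2059: Wednesday
2058: Tuesday
2057: Monday
2057 begins on a Monday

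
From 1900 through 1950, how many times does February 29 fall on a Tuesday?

2

Leap years in 1900–1950: 12 of them.
Feb 29 weekday advances by 5 (mod 7) from one leap year to the next four years later (or differs when a century non-leap intervenes).
Leap-day weekdays: 1904:Mon 1908:Sat 1912:Thu 1916:Tue✓ 1920:Sun 1924:Fri 1928:Wed 1932:Mon 1936:Sat 1940:Thu 1944:Tue✓ 1948:Sun
Tuesday: 1916, 1944 → 2.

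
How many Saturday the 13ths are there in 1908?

1

Check the 13th of each month of 1908: Jan 13: Mon, Feb 13: Thu, Mar 13: Fri, Apr 13: Mon, May 13: Wed, Jun 13: Sat, Jul 13: Mon, Aug 13: Thu, Sep 13: Sun, Oct 13: Tue, Nov 13: Fri, Dec 13: Sun.
Saturday occurs in June — 1 month.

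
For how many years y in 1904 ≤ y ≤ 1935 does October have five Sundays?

14

October has 31 days; it has five Sundays when Sunday falls among the first (month-length − 28) days — i.e. when October 1 is one of Sunday/Saturday/Friday.
October 1 by year: 1904:Sat✓ 1905:Sun✓ 1906:Mon 1907:Tue 1908:Thu 1909:Fri✓ 1910:Sat✓ 1911:Sun✓ 1912:Tue 1913:Wed 1914:Thu 1915:Fri✓ 1916:Sun✓ 1917:Mon 1918:Tue 1919:Wed 1920:Fri✓ 1921:Sat✓ 1922:Sun✓ 1923:Mon 1924:Wed 1925:Thu 1926:Fri✓ 1927:Sat✓ 1928:Mon 1929:Tue 1930:Wed 1931:Thu 1932:Sat✓ 1933:Sun✓ 1934:Mon 1935:Tue
Years with five Sundays: 1904, 1905, 1909, 1910, 1911, 1915, 1916, 1920, 1921, 1922, 1926, 1927, 1932, 1933 → 14.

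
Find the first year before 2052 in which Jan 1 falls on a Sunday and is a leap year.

2040

Jan 1 advances by 2 weekdays after a leap year and by 1 after a common year.
2052: Jan 1 is Monday (leap).
2051: Sunday
2050: Saturday
2049: Friday
2048: Wednesday (leap)
2047: Tuesday
2046: Monday
2045: Sunday
2044: Friday (leap)
2043: Thursday
2042: Wednesday
2041: Tuesday
2040: Sunday (leap)
2040 begins on a Sunday and is a leap year.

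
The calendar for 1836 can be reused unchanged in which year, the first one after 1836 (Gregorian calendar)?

1864

Two years share a calendar iff Jan 1 falls on the same weekday and both are leap or both are common. 1836: Jan 1 is Friday, leap year.
1837: Jan 1 Sunday, common
1838: Jan 1 Monday, common
1839: Jan 1 Tuesday, common
1840: Jan 1 Wednesday, leap
1841: Jan 1 Friday, common
1842: Jan 1 Saturday, common
1843: Jan 1 Sunday, common
1844: Jan 1 Monday, leap
1845: Jan 1 Wednesday, common
1846: Jan 1 Thursday, common
1847: Jan 1 Friday, common
1848: Jan 1 Saturday, leap
1849: Jan 1 Monday, common
1850: Jan 1 Tuesday, common
1851: Jan 1 Wednesday, common
1852: Jan 1 Thursday, leap
1853: Jan 1 Saturday, common
1854: Jan 1 Sunday, common
1855: Jan 1 Monday, common
1856: Jan 1 Tuesday, leap
1857: Jan 1 Thursday, common
1858: Jan 1 Friday, common
1859: Jan 1 Saturday, common
1860: Jan 1 Sunday, leap
1861: Jan 1 Tuesday, common
1862: Jan 1 Wednesday, common
1863: Jan 1 Thursday, common
1864: Jan 1 Friday, leap
1864 matches on both conditions.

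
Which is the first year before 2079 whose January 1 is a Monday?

Jan 1 advances by 2 weekdays after a leap year and by 1 after a common year.
2079: Jan 1 is Sunday.
2078: Saturday
2077: Friday
2076: Wednesday (leap)
2075: Tuesday
2074: Monday
2074 begins on a Monday

2074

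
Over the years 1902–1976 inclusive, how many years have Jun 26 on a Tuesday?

10

Track Jun 26's weekday year by year (advancing +1, or +2 across a Feb 29):
  1902: Thu  1903: Fri (+1)  1904: Sun (+2)  1905: Mon (+1)  1906: Tue (+1) ✓
  1907: Wed (+1)  1908: Fri (+2)  1909: Sat (+1)  1910: Sun (+1)  1911: Mon (+1)
  1912: Wed (+2)  1913: Thu (+1)  1914: Fri (+1)  1915: Sat (+1)  … (47 more years) …
  1963: Wed (+1)  1964: Fri (+2)  1965: Sat (+1)  1966: Sun (+1)  1967: Mon (+1)
  1968: Wed (+2)  1969: Thu (+1)  1970: Fri (+1)  1971: Sat (+1)  1972: Mon (+2)
  1973: Tue (+1) ✓  1974: Wed (+1)  1975: Thu (+1)  1976: Sat (+2)
Tuesday years: 1906, 1917, 1923, 1928, 1934, 1945, 1951, 1956, 1962, 1973 — 10 in total.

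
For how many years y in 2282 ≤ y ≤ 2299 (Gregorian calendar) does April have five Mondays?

April has 30 days; it has five Mondays when Monday falls among the first (month-length − 28) days — i.e. when April 1 is one of Monday/Sunday.
April 1 by year: 2282:Sat 2283:Sun✓ 2284:Tue 2285:Wed 2286:Thu 2287:Fri 2288:Sun✓ 2289:Mon✓ 2290:Tue 2291:Wed 2292:Fri 2293:Sat 2294:Sun✓ 2295:Mon✓ 2296:Wed 2297:Thu 2298:Fri 2299:Sat
Years with five Mondays: 2283, 2288, 2289, 2294, 2295 → 5.

5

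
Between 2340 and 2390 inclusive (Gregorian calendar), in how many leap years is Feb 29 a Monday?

Leap years in 2340–2390: 13 of them.
Feb 29 weekday advances by 5 (mod 7) from one leap year to the next four years later (or differs when a century non-leap intervenes).
Leap-day weekdays: 2340:Thu 2344:Tue 2348:Sun 2352:Fri 2356:Wed 2360:Mon✓ 2364:Sat 2368:Thu 2372:Tue 2376:Sun 2380:Fri 2384:Wed 2388:Mon✓
Monday: 2360, 2388 → 2.

2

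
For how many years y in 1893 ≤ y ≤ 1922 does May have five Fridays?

May has 31 days; it has five Fridays when Friday falls among the first (month-length − 28) days — i.e. when May 1 is one of Friday/Thursday/Wednesday.
May 1 by year: 1893:Mon 1894:Tue 1895:Wed✓ 1896:Fri✓ 1897:Sat 1898:Sun 1899:Mon 1900:Tue 1901:Wed✓ 1902:Thu✓ 1903:Fri✓ 1904:Sun 1905:Mon 1906:Tue 1907:Wed✓ 1908:Fri✓ 1909:Sat 1910:Sun 1911:Mon 1912:Wed✓ 1913:Thu✓ 1914:Fri✓ 1915:Sat 1916:Mon 1917:Tue 1918:Wed✓ 1919:Thu✓ 1920:Sat 1921:Sun 1922:Mon
Years with five Fridays: 1895, 1896, 1901, 1902, 1903, 1907, 1908, 1912, 1913, 1914, 1918, 1919 → 12.

12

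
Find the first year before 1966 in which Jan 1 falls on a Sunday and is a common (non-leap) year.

Jan 1 advances by 2 weekdays after a leap year and by 1 after a common year.
1966: Jan 1 is Saturday.
1965: Friday
1964: Wednesday (leap)
1963: Tuesday
1962: Monday
1961: Sunday
1961 begins on a Sunday and is a common year.

1961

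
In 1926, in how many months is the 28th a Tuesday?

2

Check the 28th of each month of 1926: Jan 28: Thu, Feb 28: Sun, Mar 28: Sun, Apr 28: Wed, May 28: Fri, Jun 28: Mon, Jul 28: Wed, Aug 28: Sat, Sep 28: Tue, Oct 28: Thu, Nov 28: Sun, Dec 28: Tue.
Tuesday occurs in September, December — 2 months.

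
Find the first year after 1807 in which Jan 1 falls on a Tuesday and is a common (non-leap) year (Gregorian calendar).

1811

Jan 1 advances by 2 weekdays after a leap year and by 1 after a common year.
1807: Jan 1 is Thursday.
1808: Friday (leap)
1809: Sunday
1810: Monday
1811: Tuesday
1811 begins on a Tuesday and is a common year.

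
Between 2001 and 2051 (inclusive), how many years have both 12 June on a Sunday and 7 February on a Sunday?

Check each year's weekday for 12 June and 7 February:
  2001: Tue/Wed  2002: Wed/Thu  2003: Thu/Fri  2004: Sat/Sat  2005: Sun/Mon  2006: Mon/Tue  2007: Tue/Wed  2008: Thu/Thu  2009: Fri/Sat  2010: Sat/Sun  2011: Sun/Mon  2012: Tue/Tue  2013: Wed/Thu  2014: Thu/Fri  …(23 more)…  2038: Sat/Sun  2039: Sun/Mon  2040: Tue/Tue  2041: Wed/Thu  2042: Thu/Fri  2043: Fri/Sat  2044: Sun/Sun ✓  2045: Mon/Tue  2046: Tue/Wed  2047: Wed/Thu  2048: Fri/Fri  2049: Sat/Sun  2050: Sun/Mon  2051: Mon/Tue
Both conditions hold in: 2016, 2044 — 2.

2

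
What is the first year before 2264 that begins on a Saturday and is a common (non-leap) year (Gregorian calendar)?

Jan 1 advances by 2 weekdays after a leap year and by 1 after a common year.
2264: Jan 1 is Friday (leap).
2263: Thursday
2262: Wednesday
2261: Tuesday
2260: Sunday (leap)
2259: Saturday
2259 begins on a Saturday and is a common year.

2259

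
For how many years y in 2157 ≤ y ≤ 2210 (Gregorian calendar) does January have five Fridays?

January has 31 days; it has five Fridays when Friday falls among the first (month-length − 28) days — i.e. when January 1 is one of Friday/Thursday/Wednesday.
January 1 by year: 2157:Sat 2158:Sun 2159:Mon 2160:Tue 2161:Thu✓ 2162:Fri✓ 2163:Sat 2164:Sun 2165:Tue 2166:Wed✓ 2167:Thu✓ 2168:Fri✓ 2169:Sun 2170:Mon 2171:Tue …(24 more)… 2196:Fri✓ 2197:Sun 2198:Mon 2199:Tue 2200:Wed✓ 2201:Thu✓ 2202:Fri✓ 2203:Sat 2204:Sun 2205:Tue 2206:Wed✓ 2207:Thu✓ 2208:Fri✓ 2209:Sun 2210:Mon
Years with five Fridays: 2161, 2162, 2166, 2167, 2168, 2172, 2173, 2177, 2178, 2179, 2183, 2184, 2189, 2190, 2194, 2195, 2196, 2200, 2201, 2202, 2206, 2207, 2208 → 23.

23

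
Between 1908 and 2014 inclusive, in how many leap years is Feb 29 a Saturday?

4

Leap years in 1908–2014: 27 of them.
Feb 29 weekday advances by 5 (mod 7) from one leap year to the next four years later (or differs when a century non-leap intervenes).
Leap-day weekdays: 1908:Sat✓ 1912:Thu 1916:Tue 1920:Sun 1924:Fri 1928:Wed 1932:Mon 1936:Sat✓ 1940:Thu 1944:Tue 1948:Sun 1952:Fri 1956:Wed 1960:Mon 1964:Sat✓ 1968:Thu 1972:Tue 1976:Sun 1980:Fri 1984:Wed 1988:Mon 1992:Sat✓ 1996:Thu 2000:Tue 2004:Sun 2008:Fri 2012:Wed
Saturday: 1908, 1936, 1964, 1992 → 4.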